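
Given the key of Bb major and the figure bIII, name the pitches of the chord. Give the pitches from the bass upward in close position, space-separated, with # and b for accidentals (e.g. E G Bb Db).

Scale degree 3 in Bb major is D; lowering it a half step gives Db. bIII is a major triad on the lowered third degree, borrowed from the parallel minor.
So the chord is Db-F-Ab.

Db F Ab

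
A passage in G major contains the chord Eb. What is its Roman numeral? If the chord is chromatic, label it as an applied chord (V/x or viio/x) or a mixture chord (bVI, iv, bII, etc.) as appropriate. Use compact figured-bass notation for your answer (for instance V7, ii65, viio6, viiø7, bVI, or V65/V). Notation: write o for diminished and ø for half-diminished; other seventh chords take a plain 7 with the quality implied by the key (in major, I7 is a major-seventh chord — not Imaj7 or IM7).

bVI

The pitches Eb-G-Bb form a major triad rooted on Eb.
Eb is the lowered sixth degree of G major (diatonic 6 would be E). This is a major triad on the lowered sixth degree, borrowed from the parallel minor.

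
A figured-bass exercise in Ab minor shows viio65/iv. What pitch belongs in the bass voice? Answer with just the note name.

The applied chord viio65/iv is rooted on C: C-Eb-Gb-Bbb.
The figure 65 means first inversion — the third is in the bass.

Eb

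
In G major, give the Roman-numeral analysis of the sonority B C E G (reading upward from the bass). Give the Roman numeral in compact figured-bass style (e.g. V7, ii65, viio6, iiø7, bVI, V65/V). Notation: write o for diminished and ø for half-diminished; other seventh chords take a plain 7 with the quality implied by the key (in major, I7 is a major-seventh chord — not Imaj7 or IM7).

Stacked in thirds the chord is C-E-G-B: a major seventh chord on C.
In G major, C is the subdominant; the diatonic major seventh chord there is IV7.
With B in the bass the chord is in third inversion, so the figured bass is 42.

IV42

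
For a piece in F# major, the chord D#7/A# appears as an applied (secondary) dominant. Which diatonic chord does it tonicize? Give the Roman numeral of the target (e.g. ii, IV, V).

ii

The chord is a dominant seventh chord on D#.
A dominant resolves down a perfect fifth: D# → G#. In F# major, G# is scale degree 2, i.e. ii.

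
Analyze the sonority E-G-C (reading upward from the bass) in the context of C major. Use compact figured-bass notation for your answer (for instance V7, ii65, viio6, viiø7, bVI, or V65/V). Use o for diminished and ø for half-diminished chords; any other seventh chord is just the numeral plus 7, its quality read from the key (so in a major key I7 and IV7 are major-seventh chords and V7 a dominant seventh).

I6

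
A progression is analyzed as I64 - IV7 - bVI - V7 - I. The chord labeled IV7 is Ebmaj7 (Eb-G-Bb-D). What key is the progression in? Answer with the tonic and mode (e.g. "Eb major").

The anchor chord is a major seventh chord on Eb, labeled IV7.
If Eb is scale degree 4 and the mode makes that degree carry a major seventh chord, the tonic is Bb and the mode is major.

Bb major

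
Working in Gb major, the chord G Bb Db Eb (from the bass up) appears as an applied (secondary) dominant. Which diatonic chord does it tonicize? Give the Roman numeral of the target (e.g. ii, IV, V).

ii

The chord is a dominant seventh chord on Eb.
A dominant resolves down a perfect fifth: Eb → Ab. In Gb major, Ab is scale degree 2, i.e. ii.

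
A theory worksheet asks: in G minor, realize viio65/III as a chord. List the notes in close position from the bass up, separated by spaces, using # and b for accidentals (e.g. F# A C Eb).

viio65/III is a secondary leading-tone chord. The target III is Bb in G minor; the applied chord is rooted a semitone below, on A.
Building a fully diminished seventh chord on A gives A-C-Eb-Gb.
The figured bass 65 indicates first inversion, placing the third (C) in the bass: C-Eb-Gb-A.

C Eb Gb A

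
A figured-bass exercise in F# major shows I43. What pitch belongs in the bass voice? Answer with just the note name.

C#

I in F# major has root F#; the chord is F#-A#-C#-E#.
The figure 43 means second inversion — the fifth is in the bass.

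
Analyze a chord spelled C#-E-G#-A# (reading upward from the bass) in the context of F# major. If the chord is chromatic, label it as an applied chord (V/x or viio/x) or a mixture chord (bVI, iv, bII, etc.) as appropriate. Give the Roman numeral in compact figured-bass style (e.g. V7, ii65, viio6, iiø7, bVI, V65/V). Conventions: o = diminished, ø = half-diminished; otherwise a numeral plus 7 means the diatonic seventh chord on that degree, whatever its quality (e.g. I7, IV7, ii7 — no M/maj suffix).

viiø65/IV

The pitches A#-C#-E-G# form a half-diminished seventh chord rooted on A#.
A# sits a half step below B (IV in F# major); a diminished chord there is the applied leading-tone chord of IV.
With C# in the bass the chord is in first inversion, so the figured bass is 65.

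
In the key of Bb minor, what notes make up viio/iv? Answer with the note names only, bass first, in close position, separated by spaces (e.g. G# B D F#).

D F Ab

The slash marks an applied leading-tone chord: viio of iv. In Bb minor, iv is Eb, so the leading tone to it is D, a half step below.
Building a diminished triad on D gives D-F-Ab.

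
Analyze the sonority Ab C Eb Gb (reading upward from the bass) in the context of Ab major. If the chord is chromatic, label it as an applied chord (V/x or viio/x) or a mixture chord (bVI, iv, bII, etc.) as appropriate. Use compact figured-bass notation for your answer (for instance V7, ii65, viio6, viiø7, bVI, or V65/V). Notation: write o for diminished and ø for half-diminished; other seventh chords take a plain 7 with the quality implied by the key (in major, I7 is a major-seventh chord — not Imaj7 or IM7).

Stacked in thirds the chord is Ab-C-Eb-Gb: a dominant seventh chord on Ab.
Ab is not a diatonic chord root with this quality in Ab major, but it lies a perfect fifth above Db (IV), so the chord functions as an applied dominant of IV.

V7/IV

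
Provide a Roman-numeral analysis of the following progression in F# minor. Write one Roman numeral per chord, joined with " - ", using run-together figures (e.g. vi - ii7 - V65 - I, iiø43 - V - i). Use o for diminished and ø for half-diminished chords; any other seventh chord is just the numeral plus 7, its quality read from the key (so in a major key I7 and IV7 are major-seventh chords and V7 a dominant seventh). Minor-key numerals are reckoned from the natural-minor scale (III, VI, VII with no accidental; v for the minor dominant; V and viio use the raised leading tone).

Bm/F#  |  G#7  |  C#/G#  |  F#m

iv64 - V7/V - V64 - i

Bm/F#: minor triad on B = scale degree 4 → iv64.
G#7: chromatic; G# is V of V, so V7/V.
C#/G# has root C#, degree 5 in F# minor, so V64.
F#m has root F#, degree 1 in F# minor, so i.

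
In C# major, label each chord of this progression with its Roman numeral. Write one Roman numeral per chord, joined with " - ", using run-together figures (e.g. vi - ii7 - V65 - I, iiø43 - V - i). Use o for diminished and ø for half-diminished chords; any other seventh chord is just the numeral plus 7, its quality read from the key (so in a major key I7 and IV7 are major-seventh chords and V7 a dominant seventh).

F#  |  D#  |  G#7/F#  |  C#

IV - V/V - V42 - I

F#: major triad on F# = scale degree 4 → IV.
D# is the secondary dominant of V (major triad on D#): V/V.
G#7/F#: dominant seventh chord on G# = scale degree 5 → V42.
C#: major triad on C# = scale degree 1 → I.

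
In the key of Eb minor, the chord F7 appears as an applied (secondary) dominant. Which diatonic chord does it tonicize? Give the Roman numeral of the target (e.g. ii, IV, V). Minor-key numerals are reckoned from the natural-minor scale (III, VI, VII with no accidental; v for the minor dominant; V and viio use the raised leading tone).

V

The chord is a dominant seventh chord on F.
A dominant resolves down a perfect fifth: F → Bb. In Eb minor, Bb is scale degree 5, i.e. V.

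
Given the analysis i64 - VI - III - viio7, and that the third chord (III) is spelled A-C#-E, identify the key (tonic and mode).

The anchor chord is a major triad on A, labeled III.
Counting down 2 scale steps from A places the tonic on F#; a major triad on degree 3 is diatonic only in minor.

F# minor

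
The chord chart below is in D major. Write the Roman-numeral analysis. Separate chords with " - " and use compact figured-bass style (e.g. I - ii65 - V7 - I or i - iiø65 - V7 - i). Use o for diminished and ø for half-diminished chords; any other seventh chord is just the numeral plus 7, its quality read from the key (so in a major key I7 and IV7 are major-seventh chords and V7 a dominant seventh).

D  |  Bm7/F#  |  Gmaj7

I - vi43 - IV7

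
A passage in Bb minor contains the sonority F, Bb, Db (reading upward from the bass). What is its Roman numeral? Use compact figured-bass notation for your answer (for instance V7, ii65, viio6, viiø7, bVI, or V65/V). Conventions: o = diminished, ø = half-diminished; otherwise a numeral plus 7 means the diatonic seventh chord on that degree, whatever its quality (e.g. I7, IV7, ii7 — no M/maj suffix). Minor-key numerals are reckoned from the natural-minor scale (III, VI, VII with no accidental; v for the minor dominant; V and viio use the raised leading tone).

The pitches Bb-Db-F form a minor triad rooted on Bb.
Bb is scale degree 1 in Bb minor, and a minor triad on that degree is written i.
With F in the bass the chord is in second inversion, so the figured bass is 64.

i64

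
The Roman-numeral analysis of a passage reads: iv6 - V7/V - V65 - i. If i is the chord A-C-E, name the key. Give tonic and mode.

A minor

The chord Am is a minor triad rooted on A; its label is i.
If A is scale degree 1 and the mode makes that degree carry a minor triad, the tonic is A and the mode is minor.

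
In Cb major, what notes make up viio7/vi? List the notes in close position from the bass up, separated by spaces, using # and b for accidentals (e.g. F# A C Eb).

G Bb Db Fb

The slash marks an applied leading-tone chord: viio of vi. In Cb major, vi is Ab, so the leading tone to it is G, a half step below.
Building a fully diminished seventh chord on G gives G-Bb-Db-Fb.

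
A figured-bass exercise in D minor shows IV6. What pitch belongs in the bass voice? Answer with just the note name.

B

IV in D minor has root G; the chord is G-B-D.
The figure 6 means first inversion — the third is in the bass.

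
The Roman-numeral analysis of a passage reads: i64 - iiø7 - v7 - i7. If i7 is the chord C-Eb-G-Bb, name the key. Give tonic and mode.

C minor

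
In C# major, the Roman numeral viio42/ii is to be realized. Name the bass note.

The applied chord viio42/ii is rooted on C##: C##-E#-G#-B.
The figure 42 means third inversion — the seventh is in the bass.

B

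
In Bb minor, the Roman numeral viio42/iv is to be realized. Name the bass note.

The applied chord viio42/iv is rooted on D: D-F-Ab-Cb.
The figure 42 means third inversion — the seventh is in the bass.

Cb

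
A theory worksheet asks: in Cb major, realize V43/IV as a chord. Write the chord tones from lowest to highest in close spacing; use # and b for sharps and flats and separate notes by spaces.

V43/IV is a secondary dominant — the dominant seventh of IV. IV in Cb major is Fb, so the applied chord's root is Cb, a perfect fifth above.
Building a dominant seventh chord on Cb gives Cb-Eb-Gb-Bbb.
The figured bass 43 indicates second inversion, placing the fifth (Gb) in the bass: Gb-Bbb-Cb-Eb.

Gb Bbb Cb Eb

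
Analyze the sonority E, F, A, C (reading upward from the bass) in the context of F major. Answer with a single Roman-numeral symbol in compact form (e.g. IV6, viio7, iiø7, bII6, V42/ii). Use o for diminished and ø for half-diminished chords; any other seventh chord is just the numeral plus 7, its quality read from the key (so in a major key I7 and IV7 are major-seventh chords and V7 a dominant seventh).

The pitches F-A-C-E form a major seventh chord rooted on F.
In F major, F is the tonic; the diatonic major seventh chord there is I7.
With E in the bass the chord is in third inversion, so the figured bass is 42.

I42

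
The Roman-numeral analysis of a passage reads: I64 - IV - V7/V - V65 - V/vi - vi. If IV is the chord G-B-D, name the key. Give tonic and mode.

The anchor chord is a major triad on G, labeled IV.
Counting down 3 scale steps from G places the tonic on D; a major triad on degree 4 is diatonic only in major.

D major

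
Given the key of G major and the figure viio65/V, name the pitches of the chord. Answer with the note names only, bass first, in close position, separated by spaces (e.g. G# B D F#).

viio65/V is a secondary leading-tone chord. The target V is D in G major; the applied chord is rooted a semitone below, on C#.
Building a fully diminished seventh chord on C# gives C#-E-G-Bb.
The figured bass 65 indicates first inversion, placing the third (E) in the bass: E-G-Bb-C#.

E G Bb C#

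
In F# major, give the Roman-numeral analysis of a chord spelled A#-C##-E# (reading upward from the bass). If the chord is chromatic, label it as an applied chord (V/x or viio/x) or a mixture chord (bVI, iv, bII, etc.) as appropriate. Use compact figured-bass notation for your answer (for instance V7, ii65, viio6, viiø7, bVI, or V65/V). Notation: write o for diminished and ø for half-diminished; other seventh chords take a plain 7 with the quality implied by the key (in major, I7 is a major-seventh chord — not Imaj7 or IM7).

Stacked in thirds the chord is A#-C##-E#: a major triad on A#.
A# is not a diatonic chord root with this quality in F# major, but it lies a perfect fifth above D# (vi), so the chord functions as an applied dominant of vi.

V/vi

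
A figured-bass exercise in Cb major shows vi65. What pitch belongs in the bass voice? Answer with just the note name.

Cb

vi in Cb major has root Ab; the chord is Ab-Cb-Eb-Gb.
The figure 65 means first inversion — the third is in the bass.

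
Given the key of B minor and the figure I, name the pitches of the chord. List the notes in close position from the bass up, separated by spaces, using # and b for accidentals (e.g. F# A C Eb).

Scale degree 1 in B minor is B; here the chord built on it is altered to a major triad. I is the major tonic (Picardy third), borrowed from the parallel major.
So the chord is B-D#-F#, a major triad.

B D# F#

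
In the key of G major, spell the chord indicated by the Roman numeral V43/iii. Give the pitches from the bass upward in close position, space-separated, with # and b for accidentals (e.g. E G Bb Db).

C# E F# A#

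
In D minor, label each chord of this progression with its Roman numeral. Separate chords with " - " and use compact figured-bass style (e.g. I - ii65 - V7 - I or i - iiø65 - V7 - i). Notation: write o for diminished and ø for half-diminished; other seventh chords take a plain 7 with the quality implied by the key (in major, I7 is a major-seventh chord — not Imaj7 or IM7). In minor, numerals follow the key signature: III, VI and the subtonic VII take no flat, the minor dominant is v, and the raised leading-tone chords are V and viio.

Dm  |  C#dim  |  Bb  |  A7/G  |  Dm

i - viio - VI - V42 - i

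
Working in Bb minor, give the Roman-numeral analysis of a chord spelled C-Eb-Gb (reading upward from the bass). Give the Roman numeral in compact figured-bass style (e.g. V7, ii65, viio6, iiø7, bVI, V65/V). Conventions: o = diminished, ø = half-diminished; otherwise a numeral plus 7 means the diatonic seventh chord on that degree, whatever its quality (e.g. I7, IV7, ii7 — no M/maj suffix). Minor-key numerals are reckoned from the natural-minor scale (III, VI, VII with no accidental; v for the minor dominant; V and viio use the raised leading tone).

iio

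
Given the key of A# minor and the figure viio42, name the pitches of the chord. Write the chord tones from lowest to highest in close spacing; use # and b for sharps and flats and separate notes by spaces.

F# G## B# D#

In A# minor, the leading-tone chord is built on the raised seventh degree, G##.
Stacking thirds from G## gives G##-B#-D#-F#.
With the 42 figure the chord is in third inversion; from the bass F# upward in close position it reads F#-G##-B#-D#.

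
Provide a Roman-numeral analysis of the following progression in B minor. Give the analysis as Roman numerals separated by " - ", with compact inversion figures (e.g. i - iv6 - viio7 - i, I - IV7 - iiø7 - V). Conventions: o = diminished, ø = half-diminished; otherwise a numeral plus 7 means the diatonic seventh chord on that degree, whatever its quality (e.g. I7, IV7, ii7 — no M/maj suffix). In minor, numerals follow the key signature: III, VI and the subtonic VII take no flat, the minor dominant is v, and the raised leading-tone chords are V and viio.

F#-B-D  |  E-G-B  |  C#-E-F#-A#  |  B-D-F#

i64 - iv - V43 - i

F#-B-D has root B, degree 1 in B minor, so i64.
E-G-B: root E is the subdominant; minor triad there is iv.
C#-E-F#-A#: dominant seventh chord on F# = scale degree 5 → V43.
B-D-F# has root B, degree 1 in B minor, so i.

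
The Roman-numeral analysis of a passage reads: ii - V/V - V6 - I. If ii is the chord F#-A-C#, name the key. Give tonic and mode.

E major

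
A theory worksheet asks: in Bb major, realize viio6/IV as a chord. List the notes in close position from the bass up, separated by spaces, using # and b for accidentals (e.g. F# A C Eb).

F Ab D

viio6/IV is a secondary leading-tone chord. The target IV is Eb in Bb major; the applied chord is rooted a semitone below, on D.
Building a diminished triad on D gives D-F-Ab.
The figured bass 6 indicates first inversion, placing the third (F) in the bass: F-Ab-D.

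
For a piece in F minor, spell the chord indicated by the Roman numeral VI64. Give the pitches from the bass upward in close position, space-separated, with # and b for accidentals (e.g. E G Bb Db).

Ab Db F

The numeral's case and figure indicate a major triad. In F minor its root, the sixth degree, is Db.
Stacking thirds from Db gives Db-F-Ab.
The figured bass 64 indicates second inversion, placing the fifth (Ab) in the bass: Ab-Db-F.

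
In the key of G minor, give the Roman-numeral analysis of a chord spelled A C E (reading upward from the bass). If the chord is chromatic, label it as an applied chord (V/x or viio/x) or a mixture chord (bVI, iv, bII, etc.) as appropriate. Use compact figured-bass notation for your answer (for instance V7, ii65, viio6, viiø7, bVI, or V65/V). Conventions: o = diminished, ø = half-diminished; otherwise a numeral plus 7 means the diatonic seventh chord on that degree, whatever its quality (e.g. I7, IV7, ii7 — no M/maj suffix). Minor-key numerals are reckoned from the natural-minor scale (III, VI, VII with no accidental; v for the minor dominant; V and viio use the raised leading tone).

The pitches A-C-E form a minor triad rooted on A.
A is the second degree of G minor. This is the minor supertonic, borrowed from the parallel major (the Dorian ii).

ii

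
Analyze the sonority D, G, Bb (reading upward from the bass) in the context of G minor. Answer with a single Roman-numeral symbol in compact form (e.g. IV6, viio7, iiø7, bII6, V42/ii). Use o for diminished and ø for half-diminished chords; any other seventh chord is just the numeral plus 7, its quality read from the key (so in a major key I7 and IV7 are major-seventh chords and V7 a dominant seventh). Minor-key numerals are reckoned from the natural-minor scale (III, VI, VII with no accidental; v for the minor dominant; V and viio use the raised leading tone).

The pitches G-Bb-D form a minor triad rooted on G.
In G minor, G is the tonic; the diatonic minor triad there is i.
With D in the bass the chord is in second inversion, so the figured bass is 64.

i64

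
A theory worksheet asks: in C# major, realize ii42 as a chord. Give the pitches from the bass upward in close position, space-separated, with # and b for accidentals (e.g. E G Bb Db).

C# D# F# A#

In C# major, the supertonic is D#, and the diatonic chord built there is a minor seventh chord.
That chord is spelled D#-F#-A#-C#.
With the 42 figure the chord is in third inversion; from the bass C# upward in close position it reads C#-D#-F#-A#.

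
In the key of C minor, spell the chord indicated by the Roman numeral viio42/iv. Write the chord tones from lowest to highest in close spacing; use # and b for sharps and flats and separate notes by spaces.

Db E G Bb

viio42/iv is a secondary leading-tone chord. The target iv is F in C minor; the applied chord is rooted a semitone below, on E.
Building a fully diminished seventh chord on E gives E-G-Bb-Db.
With the 42 figure the chord is in third inversion; from the bass Db upward in close position it reads Db-E-G-Bb.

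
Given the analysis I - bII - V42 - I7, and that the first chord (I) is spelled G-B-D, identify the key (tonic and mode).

G major

The chord G is a major triad rooted on G; its label is I.
If G is scale degree 1 and the mode makes that degree carry a major triad, the tonic is G and the mode is major.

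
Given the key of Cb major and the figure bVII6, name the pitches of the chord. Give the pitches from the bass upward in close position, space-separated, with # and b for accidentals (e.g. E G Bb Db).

Db Fb Bbb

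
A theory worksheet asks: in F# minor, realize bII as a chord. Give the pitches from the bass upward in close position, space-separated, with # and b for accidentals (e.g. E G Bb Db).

G B D

Scale degree 2 in F# minor is G#; lowering it a half step gives G. bII is the Neapolitan chord — a major triad on the lowered second degree.
So the chord is G-B-D, a major triad.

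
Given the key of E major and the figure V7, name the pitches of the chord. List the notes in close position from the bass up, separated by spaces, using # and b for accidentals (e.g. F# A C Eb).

B D# F# A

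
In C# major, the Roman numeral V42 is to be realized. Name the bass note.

F#

V in C# major has root G#; the chord is G#-B#-D#-F#.
The figure 42 means third inversion — the seventh is in the bass.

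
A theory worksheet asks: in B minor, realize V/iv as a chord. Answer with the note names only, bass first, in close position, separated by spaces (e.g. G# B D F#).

B D# F#

The slash means an applied dominant: we want the dominant of iv. In B minor, iv is E minor, and its dominant is built on B.
Building a major triad on B gives B-D#-F#.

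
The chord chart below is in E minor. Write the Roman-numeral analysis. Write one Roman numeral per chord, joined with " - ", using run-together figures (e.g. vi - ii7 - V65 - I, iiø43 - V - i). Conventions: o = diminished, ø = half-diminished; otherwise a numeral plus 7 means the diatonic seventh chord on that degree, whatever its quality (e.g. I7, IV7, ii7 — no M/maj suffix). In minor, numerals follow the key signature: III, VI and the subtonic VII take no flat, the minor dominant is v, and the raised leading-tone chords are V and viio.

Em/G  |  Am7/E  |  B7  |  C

Em/G: minor triad on E = scale degree 1 → i6.
Am7/E: minor seventh chord on A = scale degree 4 → iv43.
B7: root B is the dominant; dominant seventh chord there is V7.
C has root C, degree 6 in E minor, so VI.

i6 - iv43 - V7 - VI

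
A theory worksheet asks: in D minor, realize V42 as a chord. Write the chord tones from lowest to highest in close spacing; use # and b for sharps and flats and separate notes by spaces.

G A C# E

In D minor, the fifth degree is A. The dominant is major (leading tone raised), so V is a dominant seventh chord.
Stacking thirds from A gives A-C#-E-G.
The figured bass 42 indicates third inversion, placing the seventh (G) in the bass: G-A-C#-E.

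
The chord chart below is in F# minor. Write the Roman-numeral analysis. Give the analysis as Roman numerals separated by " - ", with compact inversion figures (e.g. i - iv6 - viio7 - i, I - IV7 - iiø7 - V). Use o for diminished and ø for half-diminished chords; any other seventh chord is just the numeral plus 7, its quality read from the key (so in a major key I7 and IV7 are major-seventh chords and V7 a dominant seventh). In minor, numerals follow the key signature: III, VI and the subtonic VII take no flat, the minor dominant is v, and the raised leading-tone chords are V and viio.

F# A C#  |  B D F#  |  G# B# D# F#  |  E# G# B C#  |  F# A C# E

i - iv - V7/V - V65 - i7

F#-A-C#: root F# is the tonic; minor triad there is i.
B-D-F# has root B, degree 4 in F# minor, so iv.
G#-B#-D#-F# is the secondary dominant of V (dominant seventh chord on G#): V7/V.
E#-G#-B-C#: root C# is the dominant; dominant seventh chord there is V65.
F#-A-C#-E: minor seventh chord on F# = scale degree 1 → i7.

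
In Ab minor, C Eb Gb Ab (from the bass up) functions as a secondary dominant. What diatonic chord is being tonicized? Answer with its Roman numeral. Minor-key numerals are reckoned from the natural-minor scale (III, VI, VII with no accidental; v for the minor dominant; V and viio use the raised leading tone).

The chord is a dominant seventh chord on Ab.
A dominant resolves down a perfect fifth: Ab → Db. In Ab minor, Db is scale degree 4, i.e. iv.

iv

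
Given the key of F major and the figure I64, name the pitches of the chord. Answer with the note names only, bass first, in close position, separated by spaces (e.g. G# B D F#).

In F major, the first degree is F, and the diatonic chord built there is a major triad.
That chord is spelled F-A-C.
The figured bass 64 indicates second inversion, placing the fifth (C) in the bass: C-F-A.

C F A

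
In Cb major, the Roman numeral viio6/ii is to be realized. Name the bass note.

The applied chord viio6/ii is rooted on C: C-Eb-Gb.
The figure 6 means first inversion — the third is in the bass.

Eb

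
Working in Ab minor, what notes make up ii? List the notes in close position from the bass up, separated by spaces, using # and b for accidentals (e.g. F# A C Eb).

Bb Db F

Scale degree 2 in Ab minor is Bb; here the chord built on it is altered to a minor triad. ii is the minor supertonic, borrowed from the parallel major (the Dorian ii).
So the chord is Bb-Db-F.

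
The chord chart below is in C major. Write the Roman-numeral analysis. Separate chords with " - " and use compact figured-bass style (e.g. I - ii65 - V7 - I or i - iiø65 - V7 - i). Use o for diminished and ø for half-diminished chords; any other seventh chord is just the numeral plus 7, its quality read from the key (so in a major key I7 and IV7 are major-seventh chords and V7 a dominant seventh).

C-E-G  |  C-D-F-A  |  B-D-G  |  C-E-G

I - ii42 - V6 - I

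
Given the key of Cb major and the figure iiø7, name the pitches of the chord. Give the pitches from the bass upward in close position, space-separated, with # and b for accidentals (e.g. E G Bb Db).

Db Fb Abb Cb

iiø7 is the half-diminished supertonic seventh, borrowed from the parallel minor. In Cb major that root is Db.
So the chord is Db-Fb-Abb-Cb, a half-diminished seventh chord.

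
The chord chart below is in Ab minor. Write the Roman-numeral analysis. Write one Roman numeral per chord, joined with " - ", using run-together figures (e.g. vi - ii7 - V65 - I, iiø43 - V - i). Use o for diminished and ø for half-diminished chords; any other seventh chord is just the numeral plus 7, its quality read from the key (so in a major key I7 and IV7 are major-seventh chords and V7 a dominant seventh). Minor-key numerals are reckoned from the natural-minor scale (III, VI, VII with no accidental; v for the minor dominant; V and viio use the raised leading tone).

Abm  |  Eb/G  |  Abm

Abm: root Ab is the tonic; minor triad there is i.
Eb/G: root Eb is the dominant; major triad there is V6.
Abm has root Ab, degree 1 in Ab minor, so i.

i - V6 - i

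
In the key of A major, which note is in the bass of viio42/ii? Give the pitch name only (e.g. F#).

G

The applied chord viio42/ii is rooted on A#: A#-C#-E-G.
The figure 42 means third inversion — the seventh is in the bass.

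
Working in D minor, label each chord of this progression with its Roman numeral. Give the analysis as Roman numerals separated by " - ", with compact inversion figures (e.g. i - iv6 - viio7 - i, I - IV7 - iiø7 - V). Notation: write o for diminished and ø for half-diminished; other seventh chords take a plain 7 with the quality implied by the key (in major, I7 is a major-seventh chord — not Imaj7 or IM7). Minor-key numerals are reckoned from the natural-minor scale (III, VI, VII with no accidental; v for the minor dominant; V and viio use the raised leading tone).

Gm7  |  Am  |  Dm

Gm7: minor seventh chord on G = scale degree 4 → iv7.
Am has root A, degree 5 in D minor, so v.
Dm: root D is the tonic; minor triad there is i.

iv7 - v - i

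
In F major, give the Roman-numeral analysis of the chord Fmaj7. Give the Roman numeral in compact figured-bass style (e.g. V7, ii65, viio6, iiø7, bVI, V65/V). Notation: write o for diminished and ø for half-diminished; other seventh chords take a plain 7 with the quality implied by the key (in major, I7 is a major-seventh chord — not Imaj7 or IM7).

I7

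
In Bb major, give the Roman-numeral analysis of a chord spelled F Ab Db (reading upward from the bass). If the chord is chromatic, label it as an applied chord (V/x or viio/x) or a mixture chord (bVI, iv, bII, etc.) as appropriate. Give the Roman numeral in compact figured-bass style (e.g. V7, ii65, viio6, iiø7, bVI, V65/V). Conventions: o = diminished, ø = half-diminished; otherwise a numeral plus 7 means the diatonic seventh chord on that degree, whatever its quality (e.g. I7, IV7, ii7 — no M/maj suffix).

Stacked in thirds the chord is Db-F-Ab: a major triad on Db.
Db is the lowered third degree of Bb major (diatonic 3 would be D). This is a major triad on the lowered third degree, borrowed from the parallel minor.
With F in the bass the chord is in first inversion, so the figured bass is 6.

bIII6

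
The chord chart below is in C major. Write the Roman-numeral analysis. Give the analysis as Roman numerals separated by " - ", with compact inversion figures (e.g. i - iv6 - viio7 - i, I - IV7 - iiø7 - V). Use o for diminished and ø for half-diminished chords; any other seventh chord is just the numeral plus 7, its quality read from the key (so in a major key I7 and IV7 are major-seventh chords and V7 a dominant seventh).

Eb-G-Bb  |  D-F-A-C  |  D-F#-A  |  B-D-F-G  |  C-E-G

bIII - ii7 - V/V - V65 - I

Eb-G-Bb: major triad on Eb — chromatic; bIII (borrowed from the parallel minor).
D-F-A-C has root D, degree 2 in C major, so ii7.
D-F#-A: a major triad on D, the applied dominant of V → V/V.
B-D-F-G: dominant seventh chord on G = scale degree 5 → V65.
C-E-G has root C, degree 1 in C major, so I.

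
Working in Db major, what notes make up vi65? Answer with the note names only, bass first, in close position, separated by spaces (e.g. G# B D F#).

Db F Ab Bb

In Db major, the submediant is Bb, and the diatonic chord built there is a minor seventh chord.
That chord is spelled Bb-Db-F-Ab.
The figured bass 65 indicates first inversion, placing the third (Db) in the bass: Db-F-Ab-Bb.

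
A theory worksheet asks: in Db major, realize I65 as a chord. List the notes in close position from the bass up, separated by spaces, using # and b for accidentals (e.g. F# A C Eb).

F Ab C Db

The numeral's case and figure indicate a major seventh chord. In Db major its root, the tonic, is Db.
Stacking thirds from Db gives Db-F-Ab-C.
With the 65 figure the chord is in first inversion; from the bass F upward in close position it reads F-Ab-C-Db.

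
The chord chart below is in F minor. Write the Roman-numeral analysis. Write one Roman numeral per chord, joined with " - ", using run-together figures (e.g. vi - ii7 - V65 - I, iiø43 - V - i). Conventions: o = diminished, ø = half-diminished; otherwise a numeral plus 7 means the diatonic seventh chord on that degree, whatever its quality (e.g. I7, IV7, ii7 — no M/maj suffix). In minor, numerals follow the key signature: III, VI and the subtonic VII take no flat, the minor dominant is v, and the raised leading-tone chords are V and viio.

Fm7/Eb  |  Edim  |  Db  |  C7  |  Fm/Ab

Fm7/Eb: minor seventh chord on F = scale degree 1 → i42.
Edim has root E, degree 7 in F minor, so viio.
Db: root Db is the submediant; major triad there is VI.
C7: dominant seventh chord on C = scale degree 5 → V7.
Fm/Ab has root F, degree 1 in F minor, so i6.

i42 - viio - VI - V7 - i6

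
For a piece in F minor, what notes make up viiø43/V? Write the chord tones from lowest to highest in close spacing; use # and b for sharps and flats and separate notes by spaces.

F A B D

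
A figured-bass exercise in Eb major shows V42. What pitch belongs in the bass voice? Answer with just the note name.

V in Eb major has root Bb; the chord is Bb-D-F-Ab.
The figure 42 means third inversion — the seventh is in the bass.

Ab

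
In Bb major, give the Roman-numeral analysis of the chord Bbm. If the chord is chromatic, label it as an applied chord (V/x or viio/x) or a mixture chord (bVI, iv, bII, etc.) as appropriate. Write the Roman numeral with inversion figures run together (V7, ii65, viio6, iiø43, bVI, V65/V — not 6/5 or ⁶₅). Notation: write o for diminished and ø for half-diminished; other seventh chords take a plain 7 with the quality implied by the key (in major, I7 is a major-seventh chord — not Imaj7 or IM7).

The pitches Bb-Db-F form a minor triad rooted on Bb.
Bb is the first degree of Bb major. This is the minor tonic, borrowed from the parallel minor.

i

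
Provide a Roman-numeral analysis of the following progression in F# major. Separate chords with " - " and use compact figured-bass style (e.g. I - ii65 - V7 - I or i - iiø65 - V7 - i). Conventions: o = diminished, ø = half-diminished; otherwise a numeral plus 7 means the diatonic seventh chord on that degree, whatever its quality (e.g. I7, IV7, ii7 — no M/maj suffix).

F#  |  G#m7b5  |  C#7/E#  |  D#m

I - iiø7 - V65 - vi

F# has root F#, degree 1 in F# major, so I.
G#m7b5: G# with this quality isn't in the key; it's iiø7, borrowed from the parallel minor.
C#7/E#: dominant seventh chord on C# = scale degree 5 → V65.
D#m: minor triad on D# = scale degree 6 → vi.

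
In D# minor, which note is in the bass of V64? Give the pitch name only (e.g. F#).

V in D# minor has root A#; the chord is A#-C##-E#.
The figure 64 means second inversion — the fifth is in the bass.

E#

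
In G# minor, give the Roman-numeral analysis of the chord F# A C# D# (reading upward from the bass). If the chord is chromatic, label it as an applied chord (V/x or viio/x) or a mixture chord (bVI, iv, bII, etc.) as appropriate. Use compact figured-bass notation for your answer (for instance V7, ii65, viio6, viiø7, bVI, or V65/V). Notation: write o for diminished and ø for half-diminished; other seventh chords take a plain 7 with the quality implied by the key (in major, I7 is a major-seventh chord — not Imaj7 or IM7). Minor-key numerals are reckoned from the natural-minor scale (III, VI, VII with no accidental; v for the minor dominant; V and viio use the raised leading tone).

viiø65/VI

Stacked in thirds the chord is D#-F#-A-C#: a half-diminished seventh chord on D#.
D# sits a half step below E (VI in G# minor); a diminished chord there is the applied leading-tone chord of VI.
With F# in the bass the chord is in first inversion, so the figured bass is 65.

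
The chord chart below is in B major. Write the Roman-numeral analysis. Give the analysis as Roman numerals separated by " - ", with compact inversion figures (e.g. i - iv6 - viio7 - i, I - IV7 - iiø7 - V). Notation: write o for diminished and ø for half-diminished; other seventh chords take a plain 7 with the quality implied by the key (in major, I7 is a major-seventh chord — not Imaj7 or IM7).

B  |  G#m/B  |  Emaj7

I - vi6 - IV7

B: major triad on B = scale degree 1 → I.
G#m/B: minor triad on G# = scale degree 6 → vi6.
Emaj7: root E is the subdominant; major seventh chord there is IV7.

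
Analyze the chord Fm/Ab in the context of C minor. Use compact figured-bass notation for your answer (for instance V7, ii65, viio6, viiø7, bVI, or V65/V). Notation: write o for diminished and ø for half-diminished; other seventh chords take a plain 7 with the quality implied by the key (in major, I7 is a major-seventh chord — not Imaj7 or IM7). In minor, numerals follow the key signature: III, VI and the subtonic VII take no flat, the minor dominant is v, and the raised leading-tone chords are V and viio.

iv6

Stacked in thirds the chord is F-Ab-C: a minor triad on F.
In C minor, F is the subdominant; the diatonic minor triad there is iv.
With Ab in the bass the chord is in first inversion, so the figured bass is 6.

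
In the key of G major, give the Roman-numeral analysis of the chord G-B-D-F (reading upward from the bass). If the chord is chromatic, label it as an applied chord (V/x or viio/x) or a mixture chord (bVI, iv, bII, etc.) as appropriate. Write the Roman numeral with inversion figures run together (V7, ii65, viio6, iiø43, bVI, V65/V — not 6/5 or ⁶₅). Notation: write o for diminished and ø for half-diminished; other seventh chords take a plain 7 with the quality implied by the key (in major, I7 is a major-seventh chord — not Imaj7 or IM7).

Stacked in thirds the chord is G-B-D-F: a dominant seventh chord on G.
G is not a diatonic chord root with this quality in G major, but it lies a perfect fifth above C (IV), so the chord functions as an applied dominant of IV.

V7/IV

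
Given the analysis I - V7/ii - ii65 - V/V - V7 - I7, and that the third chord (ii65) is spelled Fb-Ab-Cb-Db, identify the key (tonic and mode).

The anchor chord is a minor seventh chord on Db, labeled ii65.
If Db is scale degree 2 and the mode makes that degree carry a minor seventh chord, the tonic is Cb and the mode is major.

Cb major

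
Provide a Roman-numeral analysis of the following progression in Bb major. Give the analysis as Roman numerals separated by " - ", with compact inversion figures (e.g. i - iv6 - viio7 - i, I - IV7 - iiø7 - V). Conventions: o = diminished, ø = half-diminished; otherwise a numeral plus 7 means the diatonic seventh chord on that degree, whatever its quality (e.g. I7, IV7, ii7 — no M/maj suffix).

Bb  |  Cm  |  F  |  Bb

Bb: root Bb is the tonic; major triad there is I.
Cm: root C is the supertonic; minor triad there is ii.
F has root F, degree 5 in Bb major, so V.
Bb has root Bb, degree 1 in Bb major, so I.

I - ii - V - I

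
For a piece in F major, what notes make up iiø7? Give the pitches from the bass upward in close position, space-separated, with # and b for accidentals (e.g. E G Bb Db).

iiø7 is the half-diminished supertonic seventh, borrowed from the parallel minor. In F major that root is G.
So the chord is G-Bb-Db-F.

G Bb Db F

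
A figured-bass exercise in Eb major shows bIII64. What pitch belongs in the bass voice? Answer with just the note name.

bIII in Eb major has root Gb; the chord is Gb-Bb-Db.
The figure 64 means second inversion — the fifth is in the bass.

Db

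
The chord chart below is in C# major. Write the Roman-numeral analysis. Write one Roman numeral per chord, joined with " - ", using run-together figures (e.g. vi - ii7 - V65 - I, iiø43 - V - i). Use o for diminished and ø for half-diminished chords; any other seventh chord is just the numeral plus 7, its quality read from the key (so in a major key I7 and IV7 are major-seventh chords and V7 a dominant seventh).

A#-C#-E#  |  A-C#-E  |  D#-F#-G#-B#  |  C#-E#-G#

A#-C#-E#: minor triad on A# = scale degree 6 → vi.
A-C#-E is non-diatonic — bVI, a mixture chord from C# minor.
D#-F#-G#-B# has root G#, degree 5 in C# major, so V43.
C#-E#-G#: major triad on C# = scale degree 1 → I.

vi - bVI - V43 - I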